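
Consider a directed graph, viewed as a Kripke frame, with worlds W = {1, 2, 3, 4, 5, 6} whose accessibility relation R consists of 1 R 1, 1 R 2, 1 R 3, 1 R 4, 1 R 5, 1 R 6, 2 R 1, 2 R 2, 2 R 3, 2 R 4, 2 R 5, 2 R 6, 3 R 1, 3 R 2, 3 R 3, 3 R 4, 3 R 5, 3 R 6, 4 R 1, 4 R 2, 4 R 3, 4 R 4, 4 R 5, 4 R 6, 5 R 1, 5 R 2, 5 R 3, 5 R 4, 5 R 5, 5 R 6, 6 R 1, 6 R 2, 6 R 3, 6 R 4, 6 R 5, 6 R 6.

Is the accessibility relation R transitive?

Transitive: yes — every two-step R-path is closed by a direct edge.

Yes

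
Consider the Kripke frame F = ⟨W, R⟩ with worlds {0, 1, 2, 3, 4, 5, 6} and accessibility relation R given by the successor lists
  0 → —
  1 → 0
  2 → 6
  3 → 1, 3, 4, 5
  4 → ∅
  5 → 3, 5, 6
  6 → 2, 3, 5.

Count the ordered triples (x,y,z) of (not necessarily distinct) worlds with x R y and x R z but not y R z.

Enumerating: (1,0,0), (2,6,6), (3,1,1), (3,1,3), (3,1,4), (3,1,5), (3,4,1), (3,4,3), (3,4,4), (3,4,5), (3,5,1), (3,5,4), … and 7 more.
Total: 19.

19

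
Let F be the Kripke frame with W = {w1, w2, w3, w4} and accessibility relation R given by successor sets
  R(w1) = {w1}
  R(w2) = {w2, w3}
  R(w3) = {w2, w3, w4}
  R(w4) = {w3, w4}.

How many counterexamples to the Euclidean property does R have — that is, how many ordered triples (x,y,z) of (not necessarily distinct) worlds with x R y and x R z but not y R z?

Enumerating: (w3,w2,w4), (w3,w4,w2).

2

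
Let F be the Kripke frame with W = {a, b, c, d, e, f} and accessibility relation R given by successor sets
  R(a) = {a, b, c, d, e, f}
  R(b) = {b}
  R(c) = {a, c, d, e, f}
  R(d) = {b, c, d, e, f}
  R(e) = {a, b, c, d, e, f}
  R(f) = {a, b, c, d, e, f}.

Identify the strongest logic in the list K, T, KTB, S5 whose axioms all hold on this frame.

T

Reflexive (axiom T): yes — every world is R-related to itself.
Symmetric (axiom B): no — a R b but not b R a.
Euclidean (axiom 5): no — a R b and a R c, but not b R c.
So F validates K, T; KTB would additionally require R to be symmetric. The strongest is T.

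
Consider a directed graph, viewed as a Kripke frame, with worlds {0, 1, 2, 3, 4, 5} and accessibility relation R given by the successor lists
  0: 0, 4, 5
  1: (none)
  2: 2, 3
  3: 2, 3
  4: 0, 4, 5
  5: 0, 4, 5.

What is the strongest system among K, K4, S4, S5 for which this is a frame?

K4

Transitive (axiom 4): yes — every two-step R-path is closed by a direct edge.
Reflexive (axiom T): no — 1 is not related to itself.
Euclidean (axiom 5): yes — any two successors of a common world are R-related.
So F validates K, K4; S4 would additionally require R to be reflexive. The strongest is K4.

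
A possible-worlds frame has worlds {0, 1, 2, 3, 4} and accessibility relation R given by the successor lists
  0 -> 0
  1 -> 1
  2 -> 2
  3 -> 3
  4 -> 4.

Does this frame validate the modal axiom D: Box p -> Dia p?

Yes

By correspondence theory, D is valid on a frame iff R is serial.
Serial: yes — every world has a successor (e.g. 0 R 0).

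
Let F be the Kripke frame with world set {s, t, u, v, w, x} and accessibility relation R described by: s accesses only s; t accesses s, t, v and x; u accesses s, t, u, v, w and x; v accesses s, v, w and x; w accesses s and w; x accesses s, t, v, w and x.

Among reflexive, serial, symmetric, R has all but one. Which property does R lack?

Reflexive: yes — every world is R-related to itself.
Serial: yes — every world has a successor (e.g. s R s).
Symmetric: no — t R s but not s R t.
Only symmetric fails.

symmetric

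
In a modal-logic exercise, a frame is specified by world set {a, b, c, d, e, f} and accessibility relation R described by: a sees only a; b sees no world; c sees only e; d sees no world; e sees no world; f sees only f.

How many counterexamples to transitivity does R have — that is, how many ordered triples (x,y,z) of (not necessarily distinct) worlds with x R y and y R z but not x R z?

0

R is transitive; there are no such tuples.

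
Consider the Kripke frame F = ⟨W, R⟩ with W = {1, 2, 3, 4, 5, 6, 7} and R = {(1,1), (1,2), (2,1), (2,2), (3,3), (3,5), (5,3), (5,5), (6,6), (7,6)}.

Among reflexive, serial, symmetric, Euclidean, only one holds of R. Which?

Euclidean

Reflexive: no — 4 is not related to itself.
Serial: no — 4 has no R-successor.
Symmetric: no — 7 R 6 but not 6 R 7.
Euclidean: yes — any two successors of a common world are R-related.
Only Euclidean holds.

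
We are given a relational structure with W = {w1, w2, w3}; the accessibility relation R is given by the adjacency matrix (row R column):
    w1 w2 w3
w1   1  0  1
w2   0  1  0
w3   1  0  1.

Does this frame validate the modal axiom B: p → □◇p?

Yes

By correspondence theory, B is valid on a frame iff R is symmetric.
Symmetric: yes — every pair in R has its reverse in R.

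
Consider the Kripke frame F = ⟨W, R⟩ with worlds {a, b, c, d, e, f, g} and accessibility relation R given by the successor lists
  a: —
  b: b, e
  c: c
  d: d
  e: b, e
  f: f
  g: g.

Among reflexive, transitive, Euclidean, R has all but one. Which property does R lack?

reflexive

Reflexive: no — a is not related to itself.
Transitive: yes — every two-step R-path is closed by a direct edge.
Euclidean: yes — any two successors of a common world are R-related.
Only reflexive fails.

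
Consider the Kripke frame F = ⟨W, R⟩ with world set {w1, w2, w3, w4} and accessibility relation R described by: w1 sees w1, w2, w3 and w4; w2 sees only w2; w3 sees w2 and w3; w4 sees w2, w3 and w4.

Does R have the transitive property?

Yes

Transitive: yes — every two-step R-path is closed by a direct edge.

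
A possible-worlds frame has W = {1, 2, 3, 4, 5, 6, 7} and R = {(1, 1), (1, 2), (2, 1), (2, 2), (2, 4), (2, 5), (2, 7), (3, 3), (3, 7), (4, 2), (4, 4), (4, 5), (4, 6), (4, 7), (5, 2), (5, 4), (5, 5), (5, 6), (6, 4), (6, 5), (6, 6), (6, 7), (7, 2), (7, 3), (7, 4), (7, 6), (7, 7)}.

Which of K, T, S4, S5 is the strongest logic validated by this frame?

Reflexive (axiom T): yes — every world is R-related to itself.
Transitive (axiom 4): no — 1 R 2 and 2 R 4, but not 1 R 4.
Euclidean (axiom 5): no — 2 R 1 and 2 R 4, but not 1 R 4.
So F validates K, T; S4 would additionally require R to be transitive. The strongest is T.

T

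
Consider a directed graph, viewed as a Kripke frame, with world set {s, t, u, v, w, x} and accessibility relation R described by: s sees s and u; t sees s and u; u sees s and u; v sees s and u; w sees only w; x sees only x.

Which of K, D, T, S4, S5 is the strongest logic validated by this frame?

D

Serial (axiom D): yes — every world has a successor (e.g. s R s).
Reflexive (axiom T): no — t is not related to itself.
Transitive (axiom 4): yes — every two-step R-path is closed by a direct edge.
Euclidean (axiom 5): yes — any two successors of a common world are R-related.
So F validates K, D; T would additionally require R to be reflexive. The strongest is D.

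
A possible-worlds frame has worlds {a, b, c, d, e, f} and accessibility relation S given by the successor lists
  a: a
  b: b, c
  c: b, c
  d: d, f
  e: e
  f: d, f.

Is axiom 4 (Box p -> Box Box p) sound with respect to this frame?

Yes

Axiom 4 corresponds to the accessibility relation being transitive.
Transitive: yes — every two-step S-path is closed by a direct edge.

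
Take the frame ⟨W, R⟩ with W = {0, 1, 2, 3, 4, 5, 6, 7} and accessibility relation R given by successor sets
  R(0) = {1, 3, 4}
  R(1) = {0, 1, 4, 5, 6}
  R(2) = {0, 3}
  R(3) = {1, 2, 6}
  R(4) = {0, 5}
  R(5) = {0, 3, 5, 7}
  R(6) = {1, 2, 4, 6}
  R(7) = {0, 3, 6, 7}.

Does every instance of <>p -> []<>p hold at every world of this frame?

No

The schema 5 characterises exactly the Euclidean frames.
Euclidean: no — 0 R 1 and 0 R 3, but not 1 R 3.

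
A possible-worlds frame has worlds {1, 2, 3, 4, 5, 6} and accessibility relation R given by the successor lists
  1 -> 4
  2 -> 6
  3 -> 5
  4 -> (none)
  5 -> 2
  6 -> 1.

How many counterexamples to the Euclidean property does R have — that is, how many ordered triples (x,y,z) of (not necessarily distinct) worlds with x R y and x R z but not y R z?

5

Enumerating: (1,4,4), (2,6,6), (3,5,5), (5,2,2), (6,1,1).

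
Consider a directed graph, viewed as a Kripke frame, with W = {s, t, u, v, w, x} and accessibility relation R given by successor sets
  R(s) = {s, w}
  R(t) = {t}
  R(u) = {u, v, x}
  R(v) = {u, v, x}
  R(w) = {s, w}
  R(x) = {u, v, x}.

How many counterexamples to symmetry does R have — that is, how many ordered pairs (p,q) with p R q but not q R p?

0

R is symmetric; there are no such tuples.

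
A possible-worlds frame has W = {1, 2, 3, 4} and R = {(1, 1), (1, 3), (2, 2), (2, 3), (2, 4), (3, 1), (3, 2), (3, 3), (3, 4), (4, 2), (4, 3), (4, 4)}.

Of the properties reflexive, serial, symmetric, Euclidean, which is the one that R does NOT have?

Reflexive: yes — every world is R-related to itself.
Serial: yes — every world has a successor (e.g. 1 R 1).
Symmetric: yes — every pair in R has its reverse in R.
Euclidean: no — 3 R 1 and 3 R 2, but not 1 R 2.
Only Euclidean fails.

Euclidean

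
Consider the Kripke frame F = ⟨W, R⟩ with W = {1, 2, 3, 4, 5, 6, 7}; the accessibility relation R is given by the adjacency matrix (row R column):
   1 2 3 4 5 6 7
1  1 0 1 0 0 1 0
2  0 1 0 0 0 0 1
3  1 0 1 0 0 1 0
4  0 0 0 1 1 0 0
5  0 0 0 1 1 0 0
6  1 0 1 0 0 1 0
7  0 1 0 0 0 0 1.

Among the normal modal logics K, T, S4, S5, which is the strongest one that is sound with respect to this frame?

Reflexive (axiom T): yes — every world is R-related to itself.
Transitive (axiom 4): yes — every two-step R-path is closed by a direct edge.
Euclidean (axiom 5): yes — any two successors of a common world are R-related.
So F validates K, T, S4, S5. The strongest is S5.

S5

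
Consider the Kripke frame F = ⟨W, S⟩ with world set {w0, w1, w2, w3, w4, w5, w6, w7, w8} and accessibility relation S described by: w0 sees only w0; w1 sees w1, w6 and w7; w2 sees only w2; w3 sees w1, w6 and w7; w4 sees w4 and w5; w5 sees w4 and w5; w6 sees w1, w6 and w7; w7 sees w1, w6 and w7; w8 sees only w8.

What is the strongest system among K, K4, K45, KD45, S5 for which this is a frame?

KD45

Transitive (axiom 4): yes — every two-step S-path is closed by a direct edge.
Euclidean (axiom 5): yes — any two successors of a common world are S-related.
Serial (axiom D): yes — every world has a successor (e.g. w0 S w0).
Reflexive (axiom T): no — w3 is not related to itself.
So F validates K, K4, K45, KD45; S5 would additionally require S to be reflexive. The strongest is KD45.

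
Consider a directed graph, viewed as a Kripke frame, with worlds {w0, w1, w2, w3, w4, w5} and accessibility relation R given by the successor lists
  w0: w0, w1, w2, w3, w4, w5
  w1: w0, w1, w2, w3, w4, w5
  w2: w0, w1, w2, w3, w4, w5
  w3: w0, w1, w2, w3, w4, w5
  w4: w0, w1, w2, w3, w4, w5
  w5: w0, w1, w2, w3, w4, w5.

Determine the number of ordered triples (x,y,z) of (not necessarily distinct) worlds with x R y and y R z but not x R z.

0

R is transitive; there are no such tuples.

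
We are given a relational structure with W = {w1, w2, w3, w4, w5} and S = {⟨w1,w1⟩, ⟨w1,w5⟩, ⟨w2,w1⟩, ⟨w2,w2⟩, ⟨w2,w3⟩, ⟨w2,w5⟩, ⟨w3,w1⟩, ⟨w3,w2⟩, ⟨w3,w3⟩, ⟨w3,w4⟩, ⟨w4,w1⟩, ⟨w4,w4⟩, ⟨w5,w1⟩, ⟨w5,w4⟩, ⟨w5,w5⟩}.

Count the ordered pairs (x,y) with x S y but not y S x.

Enumerating: (w2,w1), (w2,w5), (w3,w1), (w3,w4), (w4,w1), (w5,w4).

6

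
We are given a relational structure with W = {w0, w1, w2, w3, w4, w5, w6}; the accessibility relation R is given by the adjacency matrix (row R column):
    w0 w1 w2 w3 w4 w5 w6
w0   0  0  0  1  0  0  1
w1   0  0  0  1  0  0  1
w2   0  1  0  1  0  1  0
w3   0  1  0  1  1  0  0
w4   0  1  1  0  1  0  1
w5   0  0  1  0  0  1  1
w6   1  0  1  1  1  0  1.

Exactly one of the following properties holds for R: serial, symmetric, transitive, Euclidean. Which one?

serial

Serial: yes — every world has a successor (e.g. w0 R w3).
Symmetric: no — w0 R w3 but not w3 R w0.
Transitive: no — w0 R w3 and w3 R w1, but not w0 R w1.
Euclidean: no — w0 R w3 and w0 R w6, but not w3 R w6.
Only serial holds.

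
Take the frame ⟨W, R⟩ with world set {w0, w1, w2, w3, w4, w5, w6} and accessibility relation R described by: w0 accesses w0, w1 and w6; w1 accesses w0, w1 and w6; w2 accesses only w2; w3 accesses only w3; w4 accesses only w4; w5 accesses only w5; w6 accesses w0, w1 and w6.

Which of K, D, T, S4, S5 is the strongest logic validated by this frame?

S5

Serial (axiom D): yes — every world has a successor (e.g. w0 R w0).
Reflexive (axiom T): yes — every world is R-related to itself.
Transitive (axiom 4): yes — every two-step R-path is closed by a direct edge.
Euclidean (axiom 5): yes — any two successors of a common world are R-related.
So F validates K, D, T, S4, S5. The strongest is S5.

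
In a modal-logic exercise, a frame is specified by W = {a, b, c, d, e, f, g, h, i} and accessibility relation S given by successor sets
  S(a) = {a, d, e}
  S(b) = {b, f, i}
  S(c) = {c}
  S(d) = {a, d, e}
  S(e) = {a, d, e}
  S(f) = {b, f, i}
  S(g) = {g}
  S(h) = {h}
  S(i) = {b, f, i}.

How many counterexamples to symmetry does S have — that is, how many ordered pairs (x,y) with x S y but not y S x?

S is symmetric; there are no such tuples.

0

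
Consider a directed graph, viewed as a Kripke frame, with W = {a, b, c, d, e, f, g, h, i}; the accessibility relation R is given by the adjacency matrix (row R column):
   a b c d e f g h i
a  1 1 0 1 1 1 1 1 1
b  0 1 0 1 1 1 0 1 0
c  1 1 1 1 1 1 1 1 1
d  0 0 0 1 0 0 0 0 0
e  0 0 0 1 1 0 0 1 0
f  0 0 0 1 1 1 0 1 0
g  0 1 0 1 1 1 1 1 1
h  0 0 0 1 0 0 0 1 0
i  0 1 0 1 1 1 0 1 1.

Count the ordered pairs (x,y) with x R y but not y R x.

36

Enumerating: (a,b), (a,d), (a,e), (a,f), (a,g), (a,h), (a,i), (b,d), (b,e), (b,f), (b,h), (c,a), … and 24 more.
Total: 36.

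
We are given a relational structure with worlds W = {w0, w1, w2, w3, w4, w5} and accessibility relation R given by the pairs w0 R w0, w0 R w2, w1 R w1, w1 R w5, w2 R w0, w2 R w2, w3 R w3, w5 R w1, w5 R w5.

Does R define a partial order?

Reflexive: no — w4 is not related to itself.
Transitive: yes — every two-step R-path is closed by a direct edge.
Antisymmetric: no — w0 R w2 and w2 R w0 with w0 ≠ w2.
So R is not a partial order.

No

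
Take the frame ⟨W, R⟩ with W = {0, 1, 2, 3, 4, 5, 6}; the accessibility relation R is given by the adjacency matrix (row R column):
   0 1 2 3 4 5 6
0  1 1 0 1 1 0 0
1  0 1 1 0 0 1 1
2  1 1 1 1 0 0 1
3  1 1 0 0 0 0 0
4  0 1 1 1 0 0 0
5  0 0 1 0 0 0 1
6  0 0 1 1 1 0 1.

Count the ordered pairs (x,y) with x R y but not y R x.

14

Enumerating: (0,1), (0,4), (1,5), (1,6), (2,0), (2,3), (3,1), (4,1), (4,2), (4,3), (5,2), (5,6), (6,3), (6,4).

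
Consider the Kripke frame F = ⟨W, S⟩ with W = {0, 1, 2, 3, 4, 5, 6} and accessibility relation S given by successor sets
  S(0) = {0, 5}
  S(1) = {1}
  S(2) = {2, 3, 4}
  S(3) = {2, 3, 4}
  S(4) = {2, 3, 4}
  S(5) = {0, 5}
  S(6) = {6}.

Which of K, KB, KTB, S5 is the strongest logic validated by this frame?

S5

Symmetric (axiom B): yes — every pair in S has its reverse in S.
Reflexive (axiom T): yes — every world is S-related to itself.
Euclidean (axiom 5): yes — any two successors of a common world are S-related.
So F validates K, KB, KTB, S5. The strongest is S5.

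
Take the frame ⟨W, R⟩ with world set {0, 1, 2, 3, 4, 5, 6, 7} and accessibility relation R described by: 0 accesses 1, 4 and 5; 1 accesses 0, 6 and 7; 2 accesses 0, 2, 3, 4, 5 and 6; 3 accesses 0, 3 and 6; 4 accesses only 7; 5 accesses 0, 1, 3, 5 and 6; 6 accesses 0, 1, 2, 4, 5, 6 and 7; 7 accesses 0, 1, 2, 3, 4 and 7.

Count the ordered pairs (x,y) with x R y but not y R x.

15

Enumerating: (0,4), (2,0), (2,3), (2,4), (2,5), (3,0), (3,6), (5,1), (5,3), (6,0), (6,4), (6,7), (7,0), (7,2), (7,3).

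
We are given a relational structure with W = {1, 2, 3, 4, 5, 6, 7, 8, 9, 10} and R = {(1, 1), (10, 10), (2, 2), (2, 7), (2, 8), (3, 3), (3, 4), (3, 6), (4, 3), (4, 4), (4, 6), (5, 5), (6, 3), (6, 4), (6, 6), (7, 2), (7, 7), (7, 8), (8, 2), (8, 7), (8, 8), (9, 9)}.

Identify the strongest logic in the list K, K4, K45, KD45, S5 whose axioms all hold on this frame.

Transitive (axiom 4): yes — every two-step R-path is closed by a direct edge.
Euclidean (axiom 5): yes — any two successors of a common world are R-related.
Serial (axiom D): yes — every world has a successor (e.g. 1 R 1).
Reflexive (axiom T): yes — every world is R-related to itself.
So F validates K, K4, K45, KD45, S5. The strongest is S5.

S5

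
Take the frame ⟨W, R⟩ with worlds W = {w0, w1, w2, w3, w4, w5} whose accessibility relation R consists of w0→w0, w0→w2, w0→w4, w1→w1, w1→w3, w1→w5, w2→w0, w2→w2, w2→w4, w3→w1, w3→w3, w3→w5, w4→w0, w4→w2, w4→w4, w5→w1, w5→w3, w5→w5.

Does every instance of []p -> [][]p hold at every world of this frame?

The schema 4 characterises exactly the transitive frames.
Transitive: yes — every two-step R-path is closed by a direct edge.

Yes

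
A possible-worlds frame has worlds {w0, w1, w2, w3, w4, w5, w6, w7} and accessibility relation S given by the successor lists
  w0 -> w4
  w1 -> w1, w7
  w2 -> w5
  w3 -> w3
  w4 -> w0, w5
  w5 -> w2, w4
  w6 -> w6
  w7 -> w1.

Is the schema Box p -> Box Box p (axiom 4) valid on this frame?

By correspondence theory, 4 is valid on a frame iff S is transitive.
Transitive: no — w0 S w4 and w4 S w5, but not w0 S w5.

No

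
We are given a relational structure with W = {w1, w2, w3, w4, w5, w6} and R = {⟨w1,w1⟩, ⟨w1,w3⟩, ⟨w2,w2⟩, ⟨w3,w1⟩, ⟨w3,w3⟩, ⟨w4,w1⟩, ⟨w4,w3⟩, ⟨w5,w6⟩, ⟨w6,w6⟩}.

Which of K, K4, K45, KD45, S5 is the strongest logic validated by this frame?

KD45

Transitive (axiom 4): yes — every two-step R-path is closed by a direct edge.
Euclidean (axiom 5): yes — any two successors of a common world are R-related.
Serial (axiom D): yes — every world has a successor (e.g. w1 R w1).
Reflexive (axiom T): no — w4 is not related to itself.
So F validates K, K4, K45, KD45; S5 would additionally require R to be reflexive. The strongest is KD45.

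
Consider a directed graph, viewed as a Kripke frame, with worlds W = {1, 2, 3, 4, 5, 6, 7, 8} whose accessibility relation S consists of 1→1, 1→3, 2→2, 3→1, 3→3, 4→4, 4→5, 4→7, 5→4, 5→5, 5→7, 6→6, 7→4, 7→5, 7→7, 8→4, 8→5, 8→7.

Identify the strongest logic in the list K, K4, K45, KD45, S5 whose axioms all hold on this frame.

Transitive (axiom 4): yes — every two-step S-path is closed by a direct edge.
Euclidean (axiom 5): yes — any two successors of a common world are S-related.
Serial (axiom D): yes — every world has a successor (e.g. 1 S 1).
Reflexive (axiom T): no — 8 is not related to itself.
So F validates K, K4, K45, KD45; S5 would additionally require S to be reflexive. The strongest is KD45.

KD45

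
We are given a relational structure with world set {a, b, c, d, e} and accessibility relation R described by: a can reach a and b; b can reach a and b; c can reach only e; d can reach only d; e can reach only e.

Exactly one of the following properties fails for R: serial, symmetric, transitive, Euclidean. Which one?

Serial: yes — every world has a successor (e.g. a R a).
Symmetric: no — c R e but not e R c.
Transitive: yes — every two-step R-path is closed by a direct edge.
Euclidean: yes — any two successors of a common world are R-related.
Only symmetric fails.

symmetric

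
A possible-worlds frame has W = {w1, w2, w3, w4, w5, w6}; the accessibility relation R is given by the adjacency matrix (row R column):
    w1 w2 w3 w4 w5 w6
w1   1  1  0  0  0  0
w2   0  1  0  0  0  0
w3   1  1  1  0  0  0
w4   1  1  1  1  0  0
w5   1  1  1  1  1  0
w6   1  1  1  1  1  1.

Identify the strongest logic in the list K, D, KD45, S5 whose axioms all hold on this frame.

D

Serial (axiom D): yes — every world has a successor (e.g. w1 R w1).
Euclidean (axiom 5): no — w3 R w2 and w3 R w1, but not w2 R w1.
Transitive (axiom 4): yes — every two-step R-path is closed by a direct edge.
Reflexive (axiom T): yes — every world is R-related to itself.
So F validates K, D; KD45 would additionally require R to be Euclidean. The strongest is D.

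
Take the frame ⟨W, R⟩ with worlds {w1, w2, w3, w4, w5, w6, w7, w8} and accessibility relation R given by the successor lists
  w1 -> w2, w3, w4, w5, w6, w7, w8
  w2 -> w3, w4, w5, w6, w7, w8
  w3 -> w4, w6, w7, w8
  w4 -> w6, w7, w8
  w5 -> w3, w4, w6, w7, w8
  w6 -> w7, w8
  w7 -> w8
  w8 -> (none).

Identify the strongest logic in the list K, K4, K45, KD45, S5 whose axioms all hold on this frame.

Transitive (axiom 4): yes — every two-step R-path is closed by a direct edge.
Euclidean (axiom 5): no — w1 R w3 and w1 R w2, but not w3 R w2.
Serial (axiom D): no — w8 has no R-successor.
Reflexive (axiom T): no — w1 is not related to itself.
So F validates K, K4; K45 would additionally require R to be Euclidean. The strongest is K4.

K4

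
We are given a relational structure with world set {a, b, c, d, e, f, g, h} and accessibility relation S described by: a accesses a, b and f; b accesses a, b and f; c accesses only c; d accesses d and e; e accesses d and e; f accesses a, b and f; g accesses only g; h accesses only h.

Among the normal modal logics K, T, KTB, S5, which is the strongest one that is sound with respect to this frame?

Reflexive (axiom T): yes — every world is S-related to itself.
Symmetric (axiom B): yes — every pair in S has its reverse in S.
Euclidean (axiom 5): yes — any two successors of a common world are S-related.
So F validates K, T, KTB, S5. The strongest is S5.

S5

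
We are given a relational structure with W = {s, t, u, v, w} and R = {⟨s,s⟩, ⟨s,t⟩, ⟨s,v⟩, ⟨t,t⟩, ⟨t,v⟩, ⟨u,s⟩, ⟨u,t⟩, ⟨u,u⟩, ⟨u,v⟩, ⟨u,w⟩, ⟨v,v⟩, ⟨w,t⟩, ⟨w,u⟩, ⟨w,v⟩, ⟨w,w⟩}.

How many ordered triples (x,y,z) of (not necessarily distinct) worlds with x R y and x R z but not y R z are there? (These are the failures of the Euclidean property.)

19

Enumerating: (s,t,s), (s,v,s), (s,v,t), (t,v,t), (u,s,u), (u,s,w), (u,t,s), (u,t,u), (u,t,w), (u,v,s), (u,v,t), (u,v,u), … and 7 more.
Total: 19.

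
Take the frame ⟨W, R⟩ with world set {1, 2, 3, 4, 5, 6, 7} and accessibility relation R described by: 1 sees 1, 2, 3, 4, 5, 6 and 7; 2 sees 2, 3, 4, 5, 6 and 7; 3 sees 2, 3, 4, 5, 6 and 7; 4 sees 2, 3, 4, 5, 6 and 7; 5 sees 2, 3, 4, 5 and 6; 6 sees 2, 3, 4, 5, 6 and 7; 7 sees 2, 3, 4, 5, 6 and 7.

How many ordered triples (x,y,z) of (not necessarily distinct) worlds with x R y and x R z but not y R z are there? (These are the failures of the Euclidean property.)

12

Enumerating: (1,2,1), (1,3,1), (1,4,1), (1,5,1), (1,5,7), (1,6,1), (1,7,1), (2,5,7), (3,5,7), (4,5,7), (6,5,7), (7,5,7).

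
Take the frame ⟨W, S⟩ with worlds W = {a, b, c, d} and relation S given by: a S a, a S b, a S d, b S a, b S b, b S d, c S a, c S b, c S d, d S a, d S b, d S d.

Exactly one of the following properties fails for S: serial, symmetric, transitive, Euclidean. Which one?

symmetric

Serial: yes — every world has a successor (e.g. a S a).
Symmetric: no — c S a but not a S c.
Transitive: yes — every two-step S-path is closed by a direct edge.
Euclidean: yes — any two successors of a common world are S-related.
Only symmetric fails.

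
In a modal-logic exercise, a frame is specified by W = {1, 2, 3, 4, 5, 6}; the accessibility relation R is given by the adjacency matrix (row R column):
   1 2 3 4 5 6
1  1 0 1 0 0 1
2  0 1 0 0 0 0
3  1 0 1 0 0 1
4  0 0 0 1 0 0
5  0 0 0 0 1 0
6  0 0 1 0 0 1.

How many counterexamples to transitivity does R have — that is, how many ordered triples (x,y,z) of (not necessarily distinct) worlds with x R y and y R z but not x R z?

Enumerating: (6,3,1).

1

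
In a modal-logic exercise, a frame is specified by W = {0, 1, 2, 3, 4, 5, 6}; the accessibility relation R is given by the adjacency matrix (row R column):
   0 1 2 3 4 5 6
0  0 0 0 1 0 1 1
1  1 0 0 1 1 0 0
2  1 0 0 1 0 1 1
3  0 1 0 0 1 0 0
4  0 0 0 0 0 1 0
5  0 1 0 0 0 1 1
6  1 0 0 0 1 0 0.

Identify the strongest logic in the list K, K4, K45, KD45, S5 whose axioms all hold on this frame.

K

Transitive (axiom 4): no — 0 R 3 and 3 R 1, but not 0 R 1.
Euclidean (axiom 5): no — 0 R 3 and 0 R 5, but not 3 R 5.
Serial (axiom D): yes — every world has a successor (e.g. 0 R 3).
Reflexive (axiom T): no — 0 is not related to itself.
So F validates K; K4 would additionally require R to be transitive. The strongest is K.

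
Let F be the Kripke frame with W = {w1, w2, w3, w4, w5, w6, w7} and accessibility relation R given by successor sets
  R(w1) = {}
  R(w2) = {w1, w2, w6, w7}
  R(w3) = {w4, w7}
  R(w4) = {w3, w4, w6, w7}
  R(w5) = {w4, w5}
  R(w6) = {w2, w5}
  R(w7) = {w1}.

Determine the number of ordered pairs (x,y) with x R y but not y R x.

8

Enumerating: (w2,w1), (w2,w7), (w3,w7), (w4,w6), (w4,w7), (w5,w4), (w6,w5), (w7,w1).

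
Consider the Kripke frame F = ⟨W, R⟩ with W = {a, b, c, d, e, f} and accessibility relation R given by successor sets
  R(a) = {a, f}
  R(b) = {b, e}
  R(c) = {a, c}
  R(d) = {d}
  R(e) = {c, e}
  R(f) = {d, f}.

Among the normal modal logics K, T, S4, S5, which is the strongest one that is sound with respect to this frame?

T

Reflexive (axiom T): yes — every world is R-related to itself.
Transitive (axiom 4): no — a R f and f R d, but not a R d.
Euclidean (axiom 5): no — a R f and a R a, but not f R a.
So F validates K, T; S4 would additionally require R to be transitive. The strongest is T.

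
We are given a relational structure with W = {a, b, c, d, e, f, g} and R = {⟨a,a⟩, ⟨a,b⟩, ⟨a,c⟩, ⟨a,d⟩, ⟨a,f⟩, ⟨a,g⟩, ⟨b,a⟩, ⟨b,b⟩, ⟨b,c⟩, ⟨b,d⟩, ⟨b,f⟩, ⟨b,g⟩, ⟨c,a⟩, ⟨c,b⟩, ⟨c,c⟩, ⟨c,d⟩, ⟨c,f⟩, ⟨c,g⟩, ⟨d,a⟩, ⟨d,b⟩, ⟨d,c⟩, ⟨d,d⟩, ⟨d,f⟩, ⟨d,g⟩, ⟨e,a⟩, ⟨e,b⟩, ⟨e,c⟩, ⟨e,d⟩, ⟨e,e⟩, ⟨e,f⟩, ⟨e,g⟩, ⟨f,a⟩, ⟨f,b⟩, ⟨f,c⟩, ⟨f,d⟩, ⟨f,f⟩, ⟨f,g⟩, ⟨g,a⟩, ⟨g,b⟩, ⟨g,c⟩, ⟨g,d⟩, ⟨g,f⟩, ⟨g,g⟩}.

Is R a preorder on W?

Yes

Reflexive: yes — every world is R-related to itself.
Transitive: yes — every two-step R-path is closed by a direct edge.
So R is a preorder.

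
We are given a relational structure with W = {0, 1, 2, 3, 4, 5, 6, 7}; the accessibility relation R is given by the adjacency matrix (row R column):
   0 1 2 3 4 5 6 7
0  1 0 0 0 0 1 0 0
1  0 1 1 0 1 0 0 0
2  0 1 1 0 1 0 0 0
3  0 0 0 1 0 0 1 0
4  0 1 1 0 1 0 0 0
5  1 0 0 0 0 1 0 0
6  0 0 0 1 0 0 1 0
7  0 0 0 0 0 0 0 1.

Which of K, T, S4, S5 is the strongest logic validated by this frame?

S5

Reflexive (axiom T): yes — every world is R-related to itself.
Transitive (axiom 4): yes — every two-step R-path is closed by a direct edge.
Euclidean (axiom 5): yes — any two successors of a common world are R-related.
So F validates K, T, S4, S5. The strongest is S5.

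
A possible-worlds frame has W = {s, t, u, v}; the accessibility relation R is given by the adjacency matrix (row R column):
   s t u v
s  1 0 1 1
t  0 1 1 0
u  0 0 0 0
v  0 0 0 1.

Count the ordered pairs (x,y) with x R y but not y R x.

3

Enumerating: (s,u), (s,v), (t,u).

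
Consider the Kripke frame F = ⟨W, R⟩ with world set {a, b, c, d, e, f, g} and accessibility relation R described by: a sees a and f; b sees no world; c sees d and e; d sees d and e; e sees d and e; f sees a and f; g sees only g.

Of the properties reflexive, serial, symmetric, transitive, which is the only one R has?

transitive

Reflexive: no — b is not related to itself.
Serial: no — b has no R-successor.
Symmetric: no — c R d but not d R c.
Transitive: yes — every two-step R-path is closed by a direct edge.
Only transitive holds.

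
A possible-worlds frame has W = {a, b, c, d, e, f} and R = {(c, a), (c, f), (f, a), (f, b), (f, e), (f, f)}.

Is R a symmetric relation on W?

No

Symmetric: no — c R a but not a R c.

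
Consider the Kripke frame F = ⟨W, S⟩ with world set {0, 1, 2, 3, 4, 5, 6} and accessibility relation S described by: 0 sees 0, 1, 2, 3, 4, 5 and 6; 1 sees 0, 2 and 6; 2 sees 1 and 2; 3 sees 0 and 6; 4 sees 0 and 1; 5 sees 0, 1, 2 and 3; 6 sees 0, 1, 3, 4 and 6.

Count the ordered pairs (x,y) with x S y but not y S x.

Enumerating: (0,2), (4,1), (5,1), (5,2), (5,3), (6,4).

6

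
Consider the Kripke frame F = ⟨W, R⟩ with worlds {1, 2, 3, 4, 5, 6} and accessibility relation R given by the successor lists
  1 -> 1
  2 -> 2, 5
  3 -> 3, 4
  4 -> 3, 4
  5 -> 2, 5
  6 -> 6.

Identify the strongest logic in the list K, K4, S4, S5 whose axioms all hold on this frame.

S5

Transitive (axiom 4): yes — every two-step R-path is closed by a direct edge.
Reflexive (axiom T): yes — every world is R-related to itself.
Euclidean (axiom 5): yes — any two successors of a common world are R-related.
So F validates K, K4, S4, S5. The strongest is S5.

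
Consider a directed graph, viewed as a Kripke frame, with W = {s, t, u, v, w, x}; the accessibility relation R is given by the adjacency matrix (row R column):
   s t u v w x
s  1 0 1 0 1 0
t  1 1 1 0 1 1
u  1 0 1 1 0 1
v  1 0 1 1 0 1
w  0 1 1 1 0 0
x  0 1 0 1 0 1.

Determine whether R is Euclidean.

No

Euclidean: no — s R u and s R w, but not u R w.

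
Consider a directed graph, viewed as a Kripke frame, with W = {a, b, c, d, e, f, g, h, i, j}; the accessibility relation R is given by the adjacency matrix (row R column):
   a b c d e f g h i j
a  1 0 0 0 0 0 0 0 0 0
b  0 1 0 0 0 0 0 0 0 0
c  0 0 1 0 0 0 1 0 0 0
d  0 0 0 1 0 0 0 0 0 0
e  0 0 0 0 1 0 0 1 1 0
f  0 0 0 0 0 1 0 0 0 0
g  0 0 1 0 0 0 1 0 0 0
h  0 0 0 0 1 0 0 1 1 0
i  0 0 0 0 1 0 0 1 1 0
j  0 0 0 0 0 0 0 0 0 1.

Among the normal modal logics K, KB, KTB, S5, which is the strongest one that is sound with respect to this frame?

Symmetric (axiom B): yes — every pair in R has its reverse in R.
Reflexive (axiom T): yes — every world is R-related to itself.
Euclidean (axiom 5): yes — any two successors of a common world are R-related.
So F validates K, KB, KTB, S5. The strongest is S5.

S5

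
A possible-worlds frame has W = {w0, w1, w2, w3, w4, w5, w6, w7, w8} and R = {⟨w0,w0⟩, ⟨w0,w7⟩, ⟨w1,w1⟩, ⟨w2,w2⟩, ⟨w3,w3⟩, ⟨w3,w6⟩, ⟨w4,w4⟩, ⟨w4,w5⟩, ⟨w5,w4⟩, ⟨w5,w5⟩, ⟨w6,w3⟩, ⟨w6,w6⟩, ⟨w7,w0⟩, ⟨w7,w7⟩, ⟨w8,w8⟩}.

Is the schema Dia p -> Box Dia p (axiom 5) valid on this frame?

Axiom 5 corresponds to the accessibility relation being Euclidean.
Euclidean: yes — any two successors of a common world are R-related.

Yes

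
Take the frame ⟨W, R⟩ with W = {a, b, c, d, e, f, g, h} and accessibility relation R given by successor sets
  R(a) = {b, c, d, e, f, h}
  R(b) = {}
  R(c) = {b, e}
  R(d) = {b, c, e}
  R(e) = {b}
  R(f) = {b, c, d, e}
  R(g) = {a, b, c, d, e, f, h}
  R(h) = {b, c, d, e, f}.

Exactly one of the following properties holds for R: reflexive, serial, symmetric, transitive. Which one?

transitive

Reflexive: no — a is not related to itself.
Serial: no — b has no R-successor.
Symmetric: no — a R b but not b R a.
Transitive: yes — every two-step R-path is closed by a direct edge.
Only transitive holds.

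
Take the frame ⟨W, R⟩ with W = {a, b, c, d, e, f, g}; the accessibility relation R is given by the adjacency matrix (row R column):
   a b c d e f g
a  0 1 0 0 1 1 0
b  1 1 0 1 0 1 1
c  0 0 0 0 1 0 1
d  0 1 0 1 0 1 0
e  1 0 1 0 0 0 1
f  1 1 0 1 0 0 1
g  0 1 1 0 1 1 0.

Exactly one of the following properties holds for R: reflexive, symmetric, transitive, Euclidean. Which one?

symmetric

Reflexive: no — a is not related to itself.
Symmetric: yes — every pair in R has its reverse in R.
Transitive: no — a R b and b R d, but not a R d.
Euclidean: no — a R b and a R e, but not b R e.
Only symmetric holds.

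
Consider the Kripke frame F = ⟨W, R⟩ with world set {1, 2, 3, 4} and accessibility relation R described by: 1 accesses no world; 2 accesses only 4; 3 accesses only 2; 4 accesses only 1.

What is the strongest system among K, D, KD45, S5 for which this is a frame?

Serial (axiom D): no — 1 has no R-successor.
Euclidean (axiom 5): no — 2 R 4 and 2 R 4, but not 4 R 4.
Transitive (axiom 4): no — 2 R 4 and 4 R 1, but not 2 R 1.
Reflexive (axiom T): no — 1 is not related to itself.
So F validates K; D would additionally require R to be serial. The strongest is K.

K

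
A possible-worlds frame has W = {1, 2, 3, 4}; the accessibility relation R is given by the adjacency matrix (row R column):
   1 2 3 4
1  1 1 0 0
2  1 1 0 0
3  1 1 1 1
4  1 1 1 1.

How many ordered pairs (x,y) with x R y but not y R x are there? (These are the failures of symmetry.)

Enumerating: (3,1), (3,2), (4,1), (4,2).

4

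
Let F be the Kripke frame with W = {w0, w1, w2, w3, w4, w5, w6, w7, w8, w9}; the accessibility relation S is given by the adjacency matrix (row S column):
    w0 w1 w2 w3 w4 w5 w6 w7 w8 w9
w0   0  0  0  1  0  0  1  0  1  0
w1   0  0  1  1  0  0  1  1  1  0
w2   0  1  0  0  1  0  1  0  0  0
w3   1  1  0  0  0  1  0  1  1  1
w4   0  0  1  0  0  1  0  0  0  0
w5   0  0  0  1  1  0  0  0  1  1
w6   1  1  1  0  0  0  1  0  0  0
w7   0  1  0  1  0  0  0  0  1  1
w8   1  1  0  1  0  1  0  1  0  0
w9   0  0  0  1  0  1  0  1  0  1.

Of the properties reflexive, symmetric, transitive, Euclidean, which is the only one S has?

Reflexive: no — w0 is not related to itself.
Symmetric: yes — every pair in S has its reverse in S.
Transitive: no — w0 S w3 and w3 S w1, but not w0 S w1.
Euclidean: no — w0 S w3 and w0 S w6, but not w3 S w6.
Only symmetric holds.

symmetric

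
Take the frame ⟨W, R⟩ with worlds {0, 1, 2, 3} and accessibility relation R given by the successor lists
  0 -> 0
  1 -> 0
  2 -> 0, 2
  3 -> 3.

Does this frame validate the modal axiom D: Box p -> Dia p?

Yes

By correspondence theory, D is valid on a frame iff R is serial.
Serial: yes — every world has a successor (e.g. 0 R 0).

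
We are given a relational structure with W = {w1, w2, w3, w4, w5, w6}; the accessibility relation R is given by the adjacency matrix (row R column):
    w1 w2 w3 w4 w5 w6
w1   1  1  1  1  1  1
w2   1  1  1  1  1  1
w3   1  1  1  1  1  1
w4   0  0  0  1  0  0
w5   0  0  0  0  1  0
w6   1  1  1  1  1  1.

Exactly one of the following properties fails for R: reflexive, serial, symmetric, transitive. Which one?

Reflexive: yes — every world is R-related to itself.
Serial: yes — every world has a successor (e.g. w1 R w1).
Symmetric: no — w1 R w4 but not w4 R w1.
Transitive: yes — every two-step R-path is closed by a direct edge.
Only symmetric fails.

symmetric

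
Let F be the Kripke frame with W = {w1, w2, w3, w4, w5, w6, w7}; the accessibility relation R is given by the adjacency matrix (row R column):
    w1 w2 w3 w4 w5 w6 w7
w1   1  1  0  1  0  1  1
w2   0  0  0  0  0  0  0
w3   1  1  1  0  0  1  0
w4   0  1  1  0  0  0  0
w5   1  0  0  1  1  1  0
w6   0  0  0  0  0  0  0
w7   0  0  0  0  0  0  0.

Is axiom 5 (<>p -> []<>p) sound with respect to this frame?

No

Axiom 5 corresponds to the accessibility relation being Euclidean.
Euclidean: no — w1 R w2 and w1 R w4, but not w2 R w4.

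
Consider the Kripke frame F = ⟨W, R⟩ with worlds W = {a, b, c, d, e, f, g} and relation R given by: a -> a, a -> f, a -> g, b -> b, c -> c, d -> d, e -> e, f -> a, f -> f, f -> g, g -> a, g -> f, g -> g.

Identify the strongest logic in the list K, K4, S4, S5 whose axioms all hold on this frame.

Transitive (axiom 4): yes — every two-step R-path is closed by a direct edge.
Reflexive (axiom T): yes — every world is R-related to itself.
Euclidean (axiom 5): yes — any two successors of a common world are R-related.
So F validates K, K4, S4, S5. The strongest is S5.

S5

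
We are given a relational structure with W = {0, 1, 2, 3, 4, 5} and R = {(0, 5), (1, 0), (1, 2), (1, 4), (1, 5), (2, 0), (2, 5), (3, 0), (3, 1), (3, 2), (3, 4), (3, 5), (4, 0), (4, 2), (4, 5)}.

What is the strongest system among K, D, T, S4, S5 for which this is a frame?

K

Serial (axiom D): no — 5 has no R-successor.
Reflexive (axiom T): no — 0 is not related to itself.
Transitive (axiom 4): yes — every two-step R-path is closed by a direct edge.
Euclidean (axiom 5): no — 1 R 0 and 1 R 2, but not 0 R 2.
So F validates K; D would additionally require R to be serial. The strongest is K.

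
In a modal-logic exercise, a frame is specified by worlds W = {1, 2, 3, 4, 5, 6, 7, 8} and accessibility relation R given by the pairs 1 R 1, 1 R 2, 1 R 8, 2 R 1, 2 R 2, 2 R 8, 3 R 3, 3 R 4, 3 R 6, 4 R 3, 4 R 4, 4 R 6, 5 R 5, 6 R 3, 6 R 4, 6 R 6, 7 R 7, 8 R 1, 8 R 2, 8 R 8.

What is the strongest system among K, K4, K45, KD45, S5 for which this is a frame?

Transitive (axiom 4): yes — every two-step R-path is closed by a direct edge.
Euclidean (axiom 5): yes — any two successors of a common world are R-related.
Serial (axiom D): yes — every world has a successor (e.g. 1 R 1).
Reflexive (axiom T): yes — every world is R-related to itself.
So F validates K, K4, K45, KD45, S5. The strongest is S5.

S5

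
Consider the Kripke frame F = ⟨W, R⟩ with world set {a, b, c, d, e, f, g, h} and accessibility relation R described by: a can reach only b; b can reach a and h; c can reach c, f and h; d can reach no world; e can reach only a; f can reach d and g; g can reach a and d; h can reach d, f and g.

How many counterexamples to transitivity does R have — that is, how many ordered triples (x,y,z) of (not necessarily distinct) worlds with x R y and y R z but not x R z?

14

Enumerating: (a,b,a), (a,b,h), (b,a,b), (b,h,d), (b,h,f), (b,h,g), (c,f,d), (c,f,g), (c,h,d), (c,h,g), (e,a,b), (f,g,a), (g,a,b), (h,g,a).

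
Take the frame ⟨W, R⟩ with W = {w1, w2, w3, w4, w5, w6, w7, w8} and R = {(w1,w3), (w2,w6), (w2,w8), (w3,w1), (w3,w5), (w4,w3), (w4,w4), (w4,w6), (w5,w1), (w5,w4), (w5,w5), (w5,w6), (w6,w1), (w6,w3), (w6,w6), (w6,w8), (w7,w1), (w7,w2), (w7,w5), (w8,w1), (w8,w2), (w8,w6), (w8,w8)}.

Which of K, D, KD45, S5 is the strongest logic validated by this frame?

D

Serial (axiom D): yes — every world has a successor (e.g. w1 R w3).
Euclidean (axiom 5): no — w3 R w1 and w3 R w5, but not w1 R w5.
Transitive (axiom 4): no — w1 R w3 and w3 R w5, but not w1 R w5.
Reflexive (axiom T): no — w1 is not related to itself.
So F validates K, D; KD45 would additionally require R to be Euclidean and transitive. The strongest is D.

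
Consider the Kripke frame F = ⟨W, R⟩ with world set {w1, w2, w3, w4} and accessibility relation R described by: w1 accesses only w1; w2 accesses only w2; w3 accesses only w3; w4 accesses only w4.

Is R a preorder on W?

Yes

Reflexive: yes — every world is R-related to itself.
Transitive: yes — every two-step R-path is closed by a direct edge.
So R is a preorder.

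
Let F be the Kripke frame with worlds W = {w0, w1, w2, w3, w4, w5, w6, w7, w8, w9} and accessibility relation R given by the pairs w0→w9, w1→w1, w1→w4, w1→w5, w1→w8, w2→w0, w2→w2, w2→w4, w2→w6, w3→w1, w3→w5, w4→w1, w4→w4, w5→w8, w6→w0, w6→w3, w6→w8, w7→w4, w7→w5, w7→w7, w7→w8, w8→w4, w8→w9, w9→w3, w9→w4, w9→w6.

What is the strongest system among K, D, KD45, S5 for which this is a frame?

D

Serial (axiom D): yes — every world has a successor (e.g. w0 R w9).
Euclidean (axiom 5): no — w1 R w4 and w1 R w5, but not w4 R w5.
Transitive (axiom 4): no — w0 R w9 and w9 R w3, but not w0 R w3.
Reflexive (axiom T): no — w0 is not related to itself.
So F validates K, D; KD45 would additionally require R to be Euclidean and transitive. The strongest is D.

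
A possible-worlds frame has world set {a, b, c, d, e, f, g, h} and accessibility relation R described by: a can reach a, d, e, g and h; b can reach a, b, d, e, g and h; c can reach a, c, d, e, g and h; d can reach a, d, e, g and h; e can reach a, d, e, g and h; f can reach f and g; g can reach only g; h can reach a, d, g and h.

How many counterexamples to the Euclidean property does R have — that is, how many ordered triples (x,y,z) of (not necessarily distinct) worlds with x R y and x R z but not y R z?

39

Enumerating: (a,g,a), (a,g,d), (a,g,e), (a,g,h), (a,h,e), (b,a,b), (b,d,b), (b,e,b), (b,g,a), (b,g,b), (b,g,d), (b,g,e), … and 27 more.
Total: 39.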